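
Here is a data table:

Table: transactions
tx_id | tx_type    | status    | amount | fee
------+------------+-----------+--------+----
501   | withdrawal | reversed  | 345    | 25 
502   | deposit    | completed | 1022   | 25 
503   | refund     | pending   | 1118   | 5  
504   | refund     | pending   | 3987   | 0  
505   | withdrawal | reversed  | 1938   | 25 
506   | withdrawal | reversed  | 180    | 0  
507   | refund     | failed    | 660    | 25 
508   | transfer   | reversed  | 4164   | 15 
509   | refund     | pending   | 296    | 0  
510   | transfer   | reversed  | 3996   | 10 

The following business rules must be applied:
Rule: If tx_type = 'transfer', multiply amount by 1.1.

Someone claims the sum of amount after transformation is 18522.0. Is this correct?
Yes, the result is correct.

Step 1: Calculate the correct sum after transformation
Step 2: Apply multiplier 1.1 to records where tx_type = 'transfer'
Step 3: Correct result = 18522.0
Step 4: Claimed result = 18522.0
Step 5: 18522.0 = 18522.0 ✓
Conclusion: The claimed result is correct.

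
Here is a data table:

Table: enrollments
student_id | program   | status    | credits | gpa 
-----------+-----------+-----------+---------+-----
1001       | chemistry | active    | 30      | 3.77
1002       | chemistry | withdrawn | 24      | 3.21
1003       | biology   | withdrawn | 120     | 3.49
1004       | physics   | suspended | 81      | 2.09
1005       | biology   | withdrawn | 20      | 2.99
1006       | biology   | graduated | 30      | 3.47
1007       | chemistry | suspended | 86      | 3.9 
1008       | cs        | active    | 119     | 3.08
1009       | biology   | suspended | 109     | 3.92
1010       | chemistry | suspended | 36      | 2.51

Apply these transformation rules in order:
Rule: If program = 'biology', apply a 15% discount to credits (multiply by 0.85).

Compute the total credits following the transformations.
613.15

Step 1: Records with program = 'biology' have total credits = 279
Step 2: Apply multiplier: 279 × 0.85 = 237.15
Step 3: Other records total: 376
Step 4: Final sum = 237.15 + 376 = 613.15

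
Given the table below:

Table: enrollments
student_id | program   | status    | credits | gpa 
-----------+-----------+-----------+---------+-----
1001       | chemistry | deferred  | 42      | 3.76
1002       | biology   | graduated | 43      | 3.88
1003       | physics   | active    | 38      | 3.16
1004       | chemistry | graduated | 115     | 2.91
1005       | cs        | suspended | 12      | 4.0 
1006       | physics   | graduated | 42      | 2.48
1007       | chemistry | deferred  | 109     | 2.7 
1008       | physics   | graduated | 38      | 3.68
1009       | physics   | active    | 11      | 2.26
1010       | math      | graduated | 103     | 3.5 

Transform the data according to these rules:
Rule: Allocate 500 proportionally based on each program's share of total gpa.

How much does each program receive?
biology: 60.01, chemistry: 144.91, cs: 61.86, math: 54.13, physics: 179.09

Step 1: Calculate total gpa = 32.33
Step 2: Calculate each program's proportion:
  biology: 3.88/32.33 = 12.00% → 60.01
  chemistry: 9.37/32.33 = 28.98% → 144.91
  cs: 4.0/32.33 = 12.37% → 61.86
  math: 3.5/32.33 = 10.83% → 54.13
  physics: 11.58/32.33 = 35.82% → 179.09
Step 3: Verify: sum of allocations ≈ 500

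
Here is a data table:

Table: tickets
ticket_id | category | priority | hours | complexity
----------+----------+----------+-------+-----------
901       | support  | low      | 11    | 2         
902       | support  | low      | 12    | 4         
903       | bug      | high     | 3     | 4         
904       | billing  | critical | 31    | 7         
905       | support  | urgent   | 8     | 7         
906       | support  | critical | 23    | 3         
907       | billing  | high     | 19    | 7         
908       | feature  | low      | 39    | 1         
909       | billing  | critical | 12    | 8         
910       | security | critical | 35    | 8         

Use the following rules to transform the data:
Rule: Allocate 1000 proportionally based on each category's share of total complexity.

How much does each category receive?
billing: 431.37, bug: 78.43, feature: 19.61, security: 156.86, support: 313.73

Step 1: Calculate total complexity = 51
Step 2: Calculate each category's proportion:
  billing: 22/51 = 43.14% → 431.37
  bug: 4/51 = 7.84% → 78.43
  feature: 1/51 = 1.96% → 19.61
  security: 8/51 = 15.69% → 156.86
  support: 16/51 = 31.37% → 313.73
Step 3: Verify: sum of allocations ≈ 1000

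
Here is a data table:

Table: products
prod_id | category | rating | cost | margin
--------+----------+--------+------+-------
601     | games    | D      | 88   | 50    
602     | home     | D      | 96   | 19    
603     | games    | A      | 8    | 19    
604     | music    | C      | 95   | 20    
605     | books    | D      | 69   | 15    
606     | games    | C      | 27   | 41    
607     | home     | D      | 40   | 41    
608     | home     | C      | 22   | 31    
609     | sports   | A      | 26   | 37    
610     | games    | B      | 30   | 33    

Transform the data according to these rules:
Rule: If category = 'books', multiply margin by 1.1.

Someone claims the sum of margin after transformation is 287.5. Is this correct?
No, the correct result is 307.5.

Step 1: Calculate the correct sum after transformation
Step 2: Apply multiplier 1.1 to records where category = 'books'
Step 3: Correct result = 307.5
Step 4: Claimed result = 287.5
Step 5: 307.5 ≠ 287.5
Conclusion: The claimed result is incorrect. The correct answer is 307.5.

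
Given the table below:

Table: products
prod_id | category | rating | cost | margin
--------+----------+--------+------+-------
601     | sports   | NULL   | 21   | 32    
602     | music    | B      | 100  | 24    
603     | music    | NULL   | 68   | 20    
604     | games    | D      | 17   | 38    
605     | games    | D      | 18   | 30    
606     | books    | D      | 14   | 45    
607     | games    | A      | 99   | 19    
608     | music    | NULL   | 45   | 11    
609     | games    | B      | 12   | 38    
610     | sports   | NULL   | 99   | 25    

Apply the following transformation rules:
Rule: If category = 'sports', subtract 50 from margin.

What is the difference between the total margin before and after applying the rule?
100

Step 1: Original sum of margin = 282
Step 2: 2 records have category = 'sports'
Step 3: Each affected record changes by -50
Step 4: Total change = 2 × -50 = -100
Step 5: New sum = 282 + -100 = 182
Step 6: Difference = |182 - 282| = 100
        (Sum decreased by 100)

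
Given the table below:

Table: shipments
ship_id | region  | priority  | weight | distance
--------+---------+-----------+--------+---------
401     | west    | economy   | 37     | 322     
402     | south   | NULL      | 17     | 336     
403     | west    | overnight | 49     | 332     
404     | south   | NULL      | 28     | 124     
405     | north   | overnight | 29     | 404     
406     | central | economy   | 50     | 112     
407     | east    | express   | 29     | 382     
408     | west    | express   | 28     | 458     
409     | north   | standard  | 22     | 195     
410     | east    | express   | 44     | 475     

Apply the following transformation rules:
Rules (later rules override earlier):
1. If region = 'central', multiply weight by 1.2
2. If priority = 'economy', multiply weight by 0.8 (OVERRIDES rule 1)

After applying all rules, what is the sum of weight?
315.6

Step 1: Rule 2 takes priority for records with priority = 'economy'
  - 2 records: 87 × 0.8 = 69.6
Step 2: Rule 1 applies to remaining records with region = 'central'
  - 0 records: 0 × 1.2 = 0.0
Step 3: Other records unchanged: 246
Step 4: Final sum = 69.6 + 0.0 + 246 = 315.6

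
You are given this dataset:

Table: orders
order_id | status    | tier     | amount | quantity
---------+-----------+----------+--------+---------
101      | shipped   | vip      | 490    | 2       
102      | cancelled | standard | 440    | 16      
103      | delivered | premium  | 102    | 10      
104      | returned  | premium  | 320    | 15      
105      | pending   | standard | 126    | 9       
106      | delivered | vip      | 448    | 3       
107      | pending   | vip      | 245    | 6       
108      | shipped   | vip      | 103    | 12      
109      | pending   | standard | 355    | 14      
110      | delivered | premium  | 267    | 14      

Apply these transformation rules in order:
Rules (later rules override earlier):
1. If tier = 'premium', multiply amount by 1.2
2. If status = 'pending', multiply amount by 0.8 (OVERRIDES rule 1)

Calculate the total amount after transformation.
2888.6

Step 1: Rule 2 takes priority for records with status = 'pending'
  - 3 records: 726 × 0.8 = 580.8
Step 2: Rule 1 applies to remaining records with tier = 'premium'
  - 3 records: 689 × 1.2 = 826.8
Step 3: Other records unchanged: 1481
Step 4: Final sum = 580.8 + 826.8 + 1481 = 2888.6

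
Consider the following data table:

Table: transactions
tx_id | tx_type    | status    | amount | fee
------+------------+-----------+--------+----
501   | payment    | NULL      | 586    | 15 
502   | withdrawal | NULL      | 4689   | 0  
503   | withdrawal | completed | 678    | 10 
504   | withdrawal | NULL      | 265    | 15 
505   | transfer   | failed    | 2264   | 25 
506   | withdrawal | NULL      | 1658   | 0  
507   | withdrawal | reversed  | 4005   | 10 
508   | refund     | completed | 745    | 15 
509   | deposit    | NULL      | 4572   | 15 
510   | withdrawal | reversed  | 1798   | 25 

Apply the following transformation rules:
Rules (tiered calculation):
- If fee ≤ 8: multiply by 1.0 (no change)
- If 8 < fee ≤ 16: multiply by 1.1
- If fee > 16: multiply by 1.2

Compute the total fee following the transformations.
148.0

Step 1: Tier 1 (fee ≤ 8): 2 records, sum = 0 × 1.0 = 0.0
Step 2: Tier 2 (8 < fee ≤ 16): 6 records, sum = 80 × 1.1 = 88.0
Step 3: Tier 3 (fee > 16): 2 records, sum = 50 × 1.2 = 60.0
Step 4: Final sum = 0.0 + 88.0 + 60.0 = 148.0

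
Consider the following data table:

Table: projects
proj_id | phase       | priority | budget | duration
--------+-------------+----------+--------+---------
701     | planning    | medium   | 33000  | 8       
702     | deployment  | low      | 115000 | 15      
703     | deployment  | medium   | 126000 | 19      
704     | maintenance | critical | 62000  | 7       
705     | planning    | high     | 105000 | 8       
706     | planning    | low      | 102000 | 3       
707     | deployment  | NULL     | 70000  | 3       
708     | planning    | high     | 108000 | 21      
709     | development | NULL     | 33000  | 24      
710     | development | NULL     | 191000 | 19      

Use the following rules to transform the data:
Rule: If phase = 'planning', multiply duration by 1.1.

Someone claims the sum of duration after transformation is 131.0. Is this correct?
Yes, the result is correct.

Step 1: Calculate the correct sum after transformation
Step 2: Apply multiplier 1.1 to records where phase = 'planning'
Step 3: Correct result = 131.0
Step 4: Claimed result = 131.0
Step 5: 131.0 = 131.0 ✓
Conclusion: The claimed result is correct.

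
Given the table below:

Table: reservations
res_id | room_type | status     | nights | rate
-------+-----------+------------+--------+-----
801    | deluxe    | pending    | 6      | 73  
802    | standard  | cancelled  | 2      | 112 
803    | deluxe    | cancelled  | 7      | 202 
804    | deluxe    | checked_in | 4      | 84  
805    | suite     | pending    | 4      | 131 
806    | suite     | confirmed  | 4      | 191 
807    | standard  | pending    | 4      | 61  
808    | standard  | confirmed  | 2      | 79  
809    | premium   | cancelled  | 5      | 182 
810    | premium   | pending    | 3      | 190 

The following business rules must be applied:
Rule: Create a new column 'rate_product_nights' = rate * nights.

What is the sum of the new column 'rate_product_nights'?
5582

Step 1: For each record, compute rate * nights
Example calculations:
  73 * 6 = 438
  112 * 2 = 224
  202 * 7 = 1414
  ...
Step 2: Sum all derived values
Step 3: Total = 5582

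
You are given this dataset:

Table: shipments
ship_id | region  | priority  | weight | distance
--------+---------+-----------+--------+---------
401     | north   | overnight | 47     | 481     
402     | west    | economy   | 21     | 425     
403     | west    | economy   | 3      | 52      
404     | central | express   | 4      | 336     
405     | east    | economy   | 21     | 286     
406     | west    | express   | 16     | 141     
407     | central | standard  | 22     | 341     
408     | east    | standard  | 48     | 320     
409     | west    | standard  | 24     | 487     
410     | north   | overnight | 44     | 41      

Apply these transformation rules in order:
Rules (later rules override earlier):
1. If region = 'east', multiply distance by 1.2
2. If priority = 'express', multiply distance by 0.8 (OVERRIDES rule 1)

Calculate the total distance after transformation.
2935.8

Step 1: Rule 2 takes priority for records with priority = 'express'
  - 2 records: 477 × 0.8 = 381.6
Step 2: Rule 1 applies to remaining records with region = 'east'
  - 2 records: 606 × 1.2 = 727.2
Step 3: Other records unchanged: 1827
Step 4: Final sum = 381.6 + 727.2 + 1827 = 2935.8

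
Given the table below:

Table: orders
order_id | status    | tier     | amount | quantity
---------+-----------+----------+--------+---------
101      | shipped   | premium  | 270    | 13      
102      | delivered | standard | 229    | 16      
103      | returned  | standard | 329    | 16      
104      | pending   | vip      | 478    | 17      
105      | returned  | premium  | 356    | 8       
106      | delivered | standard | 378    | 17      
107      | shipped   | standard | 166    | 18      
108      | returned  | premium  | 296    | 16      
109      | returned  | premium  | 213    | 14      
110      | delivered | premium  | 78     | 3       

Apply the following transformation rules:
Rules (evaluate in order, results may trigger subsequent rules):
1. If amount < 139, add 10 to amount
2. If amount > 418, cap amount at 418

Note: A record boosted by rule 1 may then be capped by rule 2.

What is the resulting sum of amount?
2743

Step 1: Apply rule 1 to records with amount < 139
  - 1 records get bonus of 10
  - Of these, 0 records then exceed 418 and get capped
Step 2: Apply rule 2 to records with amount > 418
  - 1 records (original) are capped
Step 3: Calculate final sum = 2743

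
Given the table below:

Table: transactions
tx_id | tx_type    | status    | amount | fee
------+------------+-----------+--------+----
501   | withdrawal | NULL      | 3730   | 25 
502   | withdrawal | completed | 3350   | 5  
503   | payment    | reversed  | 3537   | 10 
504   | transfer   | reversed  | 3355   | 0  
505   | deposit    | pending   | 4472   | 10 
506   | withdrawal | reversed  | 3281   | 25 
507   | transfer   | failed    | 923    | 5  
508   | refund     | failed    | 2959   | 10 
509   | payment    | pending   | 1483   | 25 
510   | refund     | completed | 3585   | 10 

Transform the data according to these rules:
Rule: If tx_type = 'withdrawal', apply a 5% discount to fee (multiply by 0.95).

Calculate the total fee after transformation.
122.25

Step 1: Records with tx_type = 'withdrawal' have total fee = 55
Step 2: Apply multiplier: 55 × 0.95 = 52.25
Step 3: Other records total: 70
Step 4: Final sum = 52.25 + 70 = 122.25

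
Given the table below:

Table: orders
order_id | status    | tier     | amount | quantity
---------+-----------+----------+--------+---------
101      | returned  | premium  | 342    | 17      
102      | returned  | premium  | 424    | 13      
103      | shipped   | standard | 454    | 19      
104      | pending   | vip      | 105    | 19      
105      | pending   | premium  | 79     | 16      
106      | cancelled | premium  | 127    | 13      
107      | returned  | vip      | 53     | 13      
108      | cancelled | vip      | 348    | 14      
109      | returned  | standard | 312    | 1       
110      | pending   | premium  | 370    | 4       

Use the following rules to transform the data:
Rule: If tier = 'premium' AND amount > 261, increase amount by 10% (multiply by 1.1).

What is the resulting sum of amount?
2727.6

Step 1: Find records where tier = 'premium' AND amount > 261
Step 2: 3 records match, summing to 1136
Step 3: After multiplier: 1136 × 1.1 = 1249.6
Step 4: Unaffected records sum: 1478
Step 5: Final sum = 1249.6 + 1478 = 2727.6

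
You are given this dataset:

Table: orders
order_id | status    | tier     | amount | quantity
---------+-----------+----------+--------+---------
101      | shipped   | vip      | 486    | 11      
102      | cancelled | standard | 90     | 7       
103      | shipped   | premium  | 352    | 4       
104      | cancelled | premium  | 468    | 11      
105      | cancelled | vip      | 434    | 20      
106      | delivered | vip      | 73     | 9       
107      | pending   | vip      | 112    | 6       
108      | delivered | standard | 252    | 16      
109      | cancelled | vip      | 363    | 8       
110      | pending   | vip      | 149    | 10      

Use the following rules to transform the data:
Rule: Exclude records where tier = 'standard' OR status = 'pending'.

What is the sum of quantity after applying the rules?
63

Step 1: Find records where tier = 'standard' OR status = 'pending'
Step 2: 4 records match, summing to 39
Step 3: Original sum: 102
Step 4: Remaining sum = 102 - 39 = 63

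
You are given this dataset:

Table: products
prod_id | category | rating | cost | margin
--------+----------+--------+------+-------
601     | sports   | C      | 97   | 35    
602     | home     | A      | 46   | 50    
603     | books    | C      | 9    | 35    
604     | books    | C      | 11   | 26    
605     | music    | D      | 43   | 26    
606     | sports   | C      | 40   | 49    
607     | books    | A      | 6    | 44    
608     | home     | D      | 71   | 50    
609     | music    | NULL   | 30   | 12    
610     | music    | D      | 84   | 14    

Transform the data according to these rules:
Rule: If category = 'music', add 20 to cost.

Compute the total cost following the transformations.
497

Step 1: Count records where category = 'music': 3
Step 2: Total bonus added: 3 × 20 = 60
Step 3: Original sum of cost: 437
Step 4: Final sum = 437 + 60 = 497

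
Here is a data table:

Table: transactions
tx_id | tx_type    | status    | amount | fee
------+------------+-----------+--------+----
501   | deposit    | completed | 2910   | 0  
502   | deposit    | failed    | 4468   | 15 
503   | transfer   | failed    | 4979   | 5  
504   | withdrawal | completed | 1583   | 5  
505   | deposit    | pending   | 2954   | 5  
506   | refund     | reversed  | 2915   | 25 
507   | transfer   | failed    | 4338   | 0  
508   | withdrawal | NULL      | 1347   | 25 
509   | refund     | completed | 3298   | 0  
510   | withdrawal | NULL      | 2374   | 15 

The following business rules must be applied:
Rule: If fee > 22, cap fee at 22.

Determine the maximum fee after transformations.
22

Step 1: Original maximum fee = 25
Step 2: Apply cap at 22
Step 3: 2 records had fee > 22 and were capped
Step 4: Maximum after transformation = 22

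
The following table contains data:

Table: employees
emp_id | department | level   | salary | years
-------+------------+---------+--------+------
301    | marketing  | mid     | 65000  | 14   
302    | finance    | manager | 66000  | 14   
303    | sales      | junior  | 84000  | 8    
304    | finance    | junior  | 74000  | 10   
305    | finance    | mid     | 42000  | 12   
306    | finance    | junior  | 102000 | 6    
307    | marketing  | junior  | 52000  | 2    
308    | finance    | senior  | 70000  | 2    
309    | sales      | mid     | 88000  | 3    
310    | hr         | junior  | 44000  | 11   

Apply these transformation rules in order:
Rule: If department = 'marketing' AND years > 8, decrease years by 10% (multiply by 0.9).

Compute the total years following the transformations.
80.6

Step 1: Find records where department = 'marketing' AND years > 8
Step 2: 1 records match, summing to 14
Step 3: After multiplier: 14 × 0.9 = 12.6
Step 4: Unaffected records sum: 68
Step 5: Final sum = 12.6 + 68 = 80.6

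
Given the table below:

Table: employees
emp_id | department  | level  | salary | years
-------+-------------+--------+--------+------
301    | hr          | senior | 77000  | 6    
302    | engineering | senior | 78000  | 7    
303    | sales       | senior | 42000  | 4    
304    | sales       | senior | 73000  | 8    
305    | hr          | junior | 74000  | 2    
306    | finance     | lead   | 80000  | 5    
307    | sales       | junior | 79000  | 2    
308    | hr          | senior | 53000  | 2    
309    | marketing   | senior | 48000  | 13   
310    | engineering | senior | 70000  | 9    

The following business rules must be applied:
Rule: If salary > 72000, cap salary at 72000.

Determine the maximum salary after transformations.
72000

Step 1: Original maximum salary = 80000
Step 2: Apply cap at 72000
Step 3: 6 records had salary > 72000 and were capped
Step 4: Maximum after transformation = 72000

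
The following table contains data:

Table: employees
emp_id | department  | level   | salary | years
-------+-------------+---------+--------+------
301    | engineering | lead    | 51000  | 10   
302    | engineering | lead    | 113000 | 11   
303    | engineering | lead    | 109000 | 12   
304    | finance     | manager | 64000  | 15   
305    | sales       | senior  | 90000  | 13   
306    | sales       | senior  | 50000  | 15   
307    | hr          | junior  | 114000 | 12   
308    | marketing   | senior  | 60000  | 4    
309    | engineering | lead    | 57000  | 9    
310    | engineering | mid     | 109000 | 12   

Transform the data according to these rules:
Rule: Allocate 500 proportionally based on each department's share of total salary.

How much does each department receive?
engineering: 268.67, finance: 39.17, hr: 69.77, marketing: 36.72, sales: 85.68

Step 1: Calculate total salary = 817000
Step 2: Calculate each department's proportion:
  engineering: 439000/817000 = 53.73% → 268.67
  finance: 64000/817000 = 7.83% → 39.17
  hr: 114000/817000 = 13.95% → 69.77
  marketing: 60000/817000 = 7.34% → 36.72
  sales: 140000/817000 = 17.14% → 85.68
Step 3: Verify: sum of allocations ≈ 500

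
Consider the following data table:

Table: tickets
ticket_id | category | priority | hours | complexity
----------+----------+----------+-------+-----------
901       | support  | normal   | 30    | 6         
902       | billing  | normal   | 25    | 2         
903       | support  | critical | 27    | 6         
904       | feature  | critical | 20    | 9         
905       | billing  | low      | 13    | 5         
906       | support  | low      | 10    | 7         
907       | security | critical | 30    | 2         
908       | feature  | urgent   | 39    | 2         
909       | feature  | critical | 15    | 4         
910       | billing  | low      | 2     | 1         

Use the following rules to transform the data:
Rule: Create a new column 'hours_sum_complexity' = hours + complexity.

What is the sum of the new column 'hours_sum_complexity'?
255

Step 1: For each record, compute hours + complexity
Example calculations:
  30 + 6 = 36
  25 + 2 = 27
  27 + 6 = 33
  ...
Step 2: Sum all derived values
Step 3: Total = 255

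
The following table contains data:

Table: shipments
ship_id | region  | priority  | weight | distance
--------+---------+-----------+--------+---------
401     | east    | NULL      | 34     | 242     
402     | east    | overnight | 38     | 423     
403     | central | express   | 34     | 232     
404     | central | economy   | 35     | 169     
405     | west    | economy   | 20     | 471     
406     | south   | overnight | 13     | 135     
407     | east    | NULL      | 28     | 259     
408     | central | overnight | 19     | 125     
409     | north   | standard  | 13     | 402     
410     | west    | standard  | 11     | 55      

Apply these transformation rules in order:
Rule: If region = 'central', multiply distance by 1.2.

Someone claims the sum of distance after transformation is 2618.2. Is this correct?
Yes, the result is correct.

Step 1: Calculate the correct sum after transformation
Step 2: Apply multiplier 1.2 to records where region = 'central'
Step 3: Correct result = 2618.2
Step 4: Claimed result = 2618.2
Step 5: 2618.2 = 2618.2 ✓
Conclusion: The claimed result is correct.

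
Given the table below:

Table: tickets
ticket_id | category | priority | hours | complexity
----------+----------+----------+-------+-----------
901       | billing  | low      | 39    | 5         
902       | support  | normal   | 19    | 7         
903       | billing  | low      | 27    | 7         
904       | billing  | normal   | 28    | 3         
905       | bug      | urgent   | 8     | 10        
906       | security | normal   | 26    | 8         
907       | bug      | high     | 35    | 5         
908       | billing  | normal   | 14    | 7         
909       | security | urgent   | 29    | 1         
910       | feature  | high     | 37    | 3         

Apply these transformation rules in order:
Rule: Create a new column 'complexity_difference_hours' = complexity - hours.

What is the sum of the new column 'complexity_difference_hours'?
-206

Step 1: For each record, compute complexity - hours
Example calculations:
  5 - 39 = -34
  7 - 19 = -12
  7 - 27 = -20
  ...
Step 2: Sum all derived values
Step 3: Total = -206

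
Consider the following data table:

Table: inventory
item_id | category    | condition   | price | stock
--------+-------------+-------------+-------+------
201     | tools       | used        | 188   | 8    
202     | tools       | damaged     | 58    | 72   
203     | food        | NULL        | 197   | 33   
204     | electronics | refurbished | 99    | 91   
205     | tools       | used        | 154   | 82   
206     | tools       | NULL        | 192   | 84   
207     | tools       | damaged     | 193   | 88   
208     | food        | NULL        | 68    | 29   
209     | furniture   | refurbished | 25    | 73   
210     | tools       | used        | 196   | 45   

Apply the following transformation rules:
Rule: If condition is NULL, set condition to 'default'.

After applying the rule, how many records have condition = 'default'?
3

Step 1: Count records where condition IS NULL
Step 2: Found 3 records with NULL condition
Step 3: These records will have condition set to 'default'
Step 4: Records already having condition = 'default': 0
Step 5: Answer: 3 + 0 = 3 records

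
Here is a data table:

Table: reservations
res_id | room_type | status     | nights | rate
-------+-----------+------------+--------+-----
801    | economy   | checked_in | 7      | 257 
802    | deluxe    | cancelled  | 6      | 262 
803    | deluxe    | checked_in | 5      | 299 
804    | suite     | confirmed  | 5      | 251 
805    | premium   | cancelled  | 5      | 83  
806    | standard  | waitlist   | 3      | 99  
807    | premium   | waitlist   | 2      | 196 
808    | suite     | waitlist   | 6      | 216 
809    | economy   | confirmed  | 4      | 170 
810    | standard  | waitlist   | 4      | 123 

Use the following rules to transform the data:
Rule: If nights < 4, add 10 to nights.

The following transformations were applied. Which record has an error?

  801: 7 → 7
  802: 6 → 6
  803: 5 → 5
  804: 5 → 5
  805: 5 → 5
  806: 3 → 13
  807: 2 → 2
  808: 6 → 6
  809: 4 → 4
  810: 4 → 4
Record 807 has an error. The correct transformed value should be 12, not 2.

Step 1: Check each record against the rule
Step 2: Record 807 has nights = 2
Step 3: Since 2 < 4, the bonus should have been applied
Step 4: Correct value = 12, but claimed value = 2
Conclusion: Record 807 has the error.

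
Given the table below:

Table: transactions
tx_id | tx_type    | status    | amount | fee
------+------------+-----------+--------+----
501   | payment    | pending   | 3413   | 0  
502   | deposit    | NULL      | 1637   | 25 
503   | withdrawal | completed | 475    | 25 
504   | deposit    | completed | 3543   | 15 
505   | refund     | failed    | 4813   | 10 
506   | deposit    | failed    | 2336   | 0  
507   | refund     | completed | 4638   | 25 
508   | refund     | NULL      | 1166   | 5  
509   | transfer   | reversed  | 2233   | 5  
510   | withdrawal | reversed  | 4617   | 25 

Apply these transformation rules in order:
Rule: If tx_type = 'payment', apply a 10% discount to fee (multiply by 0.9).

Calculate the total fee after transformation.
135.0

Step 1: Records with tx_type = 'payment' have total fee = 0
Step 2: Apply multiplier: 0 × 0.9 = 0.0
Step 3: Other records total: 135
Step 4: Final sum = 0.0 + 135 = 135.0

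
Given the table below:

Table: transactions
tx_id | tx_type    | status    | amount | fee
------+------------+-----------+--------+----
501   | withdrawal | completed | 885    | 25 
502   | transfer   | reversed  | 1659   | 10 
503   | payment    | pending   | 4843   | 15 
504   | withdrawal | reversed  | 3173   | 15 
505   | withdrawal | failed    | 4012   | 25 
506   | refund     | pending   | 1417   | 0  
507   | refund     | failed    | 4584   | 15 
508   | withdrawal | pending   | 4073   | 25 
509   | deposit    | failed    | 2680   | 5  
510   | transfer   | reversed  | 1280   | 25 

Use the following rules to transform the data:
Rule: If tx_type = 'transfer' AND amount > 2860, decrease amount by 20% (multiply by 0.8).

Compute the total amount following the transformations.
28606

Step 1: Find records where tx_type = 'transfer' AND amount > 2860
Step 2: 0 records match, summing to 0
Step 3: After multiplier: 0 × 0.8 = 0.0
Step 4: Unaffected records sum: 28606
Step 5: Final sum = 0.0 + 28606 = 28606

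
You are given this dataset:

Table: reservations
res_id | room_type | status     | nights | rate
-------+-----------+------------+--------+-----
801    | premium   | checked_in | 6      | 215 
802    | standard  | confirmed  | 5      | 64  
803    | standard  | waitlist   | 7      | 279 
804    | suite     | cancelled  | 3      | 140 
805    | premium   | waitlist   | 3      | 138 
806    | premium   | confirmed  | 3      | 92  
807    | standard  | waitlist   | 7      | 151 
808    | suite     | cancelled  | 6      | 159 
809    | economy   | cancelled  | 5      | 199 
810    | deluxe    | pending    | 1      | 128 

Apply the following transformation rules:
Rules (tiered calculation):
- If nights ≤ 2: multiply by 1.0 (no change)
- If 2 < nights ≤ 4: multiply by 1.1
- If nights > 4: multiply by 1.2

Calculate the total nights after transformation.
54.1

Step 1: Tier 1 (nights ≤ 2): 1 records, sum = 1 × 1.0 = 1.0
Step 2: Tier 2 (2 < nights ≤ 4): 3 records, sum = 9 × 1.1 = 9.9
Step 3: Tier 3 (nights > 4): 6 records, sum = 36 × 1.2 = 43.2
Step 4: Final sum = 1.0 + 9.9 + 43.2 = 54.1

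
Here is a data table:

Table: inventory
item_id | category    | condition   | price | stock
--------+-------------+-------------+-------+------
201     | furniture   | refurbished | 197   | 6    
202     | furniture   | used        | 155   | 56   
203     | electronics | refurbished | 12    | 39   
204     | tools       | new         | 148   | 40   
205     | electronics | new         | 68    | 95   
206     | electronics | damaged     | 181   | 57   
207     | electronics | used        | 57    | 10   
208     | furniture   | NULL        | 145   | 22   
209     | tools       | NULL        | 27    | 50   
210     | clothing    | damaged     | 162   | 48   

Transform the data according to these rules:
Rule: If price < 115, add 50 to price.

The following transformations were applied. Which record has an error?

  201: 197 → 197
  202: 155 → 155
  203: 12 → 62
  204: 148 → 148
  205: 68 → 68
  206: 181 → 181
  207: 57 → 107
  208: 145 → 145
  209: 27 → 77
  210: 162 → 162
Record 205 has an error. The correct transformed value should be 118, not 68.

Step 1: Check each record against the rule
Step 2: Record 205 has price = 68
Step 3: Since 68 < 115, the bonus should have been applied
Step 4: Correct value = 118, but claimed value = 68
Conclusion: Record 205 has the error.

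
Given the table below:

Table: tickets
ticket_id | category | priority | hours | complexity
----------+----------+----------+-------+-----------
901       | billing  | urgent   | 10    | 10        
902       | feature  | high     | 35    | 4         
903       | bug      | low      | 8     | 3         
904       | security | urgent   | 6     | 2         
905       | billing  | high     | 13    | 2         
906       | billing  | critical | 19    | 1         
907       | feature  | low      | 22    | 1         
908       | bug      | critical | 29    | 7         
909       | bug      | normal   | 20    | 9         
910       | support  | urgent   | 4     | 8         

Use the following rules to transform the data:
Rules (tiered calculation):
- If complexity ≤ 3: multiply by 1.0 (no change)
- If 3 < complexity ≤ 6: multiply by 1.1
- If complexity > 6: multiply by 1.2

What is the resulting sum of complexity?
54.2

Step 1: Tier 1 (complexity ≤ 3): 5 records, sum = 9 × 1.0 = 9.0
Step 2: Tier 2 (3 < complexity ≤ 6): 1 records, sum = 4 × 1.1 = 4.4
Step 3: Tier 3 (complexity > 6): 4 records, sum = 34 × 1.2 = 40.8
Step 4: Final sum = 9.0 + 4.4 + 40.8 = 54.2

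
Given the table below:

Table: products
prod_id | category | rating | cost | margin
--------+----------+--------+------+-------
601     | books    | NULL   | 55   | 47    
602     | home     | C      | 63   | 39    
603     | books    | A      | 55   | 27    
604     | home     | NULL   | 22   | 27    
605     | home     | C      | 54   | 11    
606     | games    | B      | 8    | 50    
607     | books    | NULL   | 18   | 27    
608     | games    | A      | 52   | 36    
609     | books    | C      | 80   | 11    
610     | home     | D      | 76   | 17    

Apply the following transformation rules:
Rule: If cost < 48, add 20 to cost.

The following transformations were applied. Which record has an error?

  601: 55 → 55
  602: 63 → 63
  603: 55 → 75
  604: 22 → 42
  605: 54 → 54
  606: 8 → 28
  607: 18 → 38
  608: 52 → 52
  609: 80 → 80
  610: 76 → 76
Record 603 has an error. The correct transformed value should be 55, not 75.

Step 1: Check each record against the rule
Step 2: Record 603 has cost = 55
Step 3: Since 55 >= 48, the bonus should not have been applied
Step 4: Correct value = 55, but claimed value = 75
Conclusion: Record 603 has the error.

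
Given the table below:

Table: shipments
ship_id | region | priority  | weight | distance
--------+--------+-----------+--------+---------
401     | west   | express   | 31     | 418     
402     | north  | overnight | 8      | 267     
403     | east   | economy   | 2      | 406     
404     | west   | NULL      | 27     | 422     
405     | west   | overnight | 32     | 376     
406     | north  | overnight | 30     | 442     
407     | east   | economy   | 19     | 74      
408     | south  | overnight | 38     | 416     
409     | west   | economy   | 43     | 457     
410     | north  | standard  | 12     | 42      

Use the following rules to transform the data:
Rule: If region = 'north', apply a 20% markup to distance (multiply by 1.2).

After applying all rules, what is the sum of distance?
3470.2

Step 1: Records with region = 'north' have total distance = 751
Step 2: Apply multiplier: 751 × 1.2 = 901.2
Step 3: Other records total: 2569
Step 4: Final sum = 901.2 + 2569 = 3470.2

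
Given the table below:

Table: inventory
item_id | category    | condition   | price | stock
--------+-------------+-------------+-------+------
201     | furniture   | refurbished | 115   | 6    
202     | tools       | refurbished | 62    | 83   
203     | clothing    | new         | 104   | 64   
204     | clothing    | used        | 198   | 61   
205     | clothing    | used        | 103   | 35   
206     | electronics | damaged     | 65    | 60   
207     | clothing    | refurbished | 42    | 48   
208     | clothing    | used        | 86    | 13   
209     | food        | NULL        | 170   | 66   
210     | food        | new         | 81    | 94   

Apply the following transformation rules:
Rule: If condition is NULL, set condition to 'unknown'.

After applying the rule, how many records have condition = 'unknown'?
1

Step 1: Count records where condition IS NULL
Step 2: Found 1 records with NULL condition
Step 3: These records will have condition set to 'unknown'
Step 4: Records already having condition = 'unknown': 0
Step 5: Answer: 1 + 0 = 1 records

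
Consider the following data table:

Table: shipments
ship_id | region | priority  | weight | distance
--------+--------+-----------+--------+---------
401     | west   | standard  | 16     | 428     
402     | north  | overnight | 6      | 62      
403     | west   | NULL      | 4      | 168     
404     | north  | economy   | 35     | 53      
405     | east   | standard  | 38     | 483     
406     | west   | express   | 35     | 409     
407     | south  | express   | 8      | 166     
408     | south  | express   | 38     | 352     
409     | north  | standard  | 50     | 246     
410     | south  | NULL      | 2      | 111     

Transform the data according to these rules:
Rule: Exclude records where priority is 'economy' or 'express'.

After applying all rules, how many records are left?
6

Step 1: Count records to exclude
  - 1 (economy) + 3 (express) = 4 records
Step 2: Total records: 10
Step 3: Remaining = 10 - 4 = 6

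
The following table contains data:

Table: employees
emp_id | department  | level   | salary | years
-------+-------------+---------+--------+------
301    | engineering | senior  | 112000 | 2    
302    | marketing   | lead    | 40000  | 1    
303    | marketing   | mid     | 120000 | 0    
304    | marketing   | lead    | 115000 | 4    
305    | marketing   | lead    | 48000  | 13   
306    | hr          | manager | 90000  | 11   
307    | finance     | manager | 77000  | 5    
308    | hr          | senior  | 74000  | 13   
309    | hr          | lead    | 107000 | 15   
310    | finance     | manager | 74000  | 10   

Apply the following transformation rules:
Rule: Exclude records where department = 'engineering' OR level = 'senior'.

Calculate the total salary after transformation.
671000

Step 1: Find records where department = 'engineering' OR level = 'senior'
Step 2: 2 records match, summing to 186000
Step 3: Original sum: 857000
Step 4: Remaining sum = 857000 - 186000 = 671000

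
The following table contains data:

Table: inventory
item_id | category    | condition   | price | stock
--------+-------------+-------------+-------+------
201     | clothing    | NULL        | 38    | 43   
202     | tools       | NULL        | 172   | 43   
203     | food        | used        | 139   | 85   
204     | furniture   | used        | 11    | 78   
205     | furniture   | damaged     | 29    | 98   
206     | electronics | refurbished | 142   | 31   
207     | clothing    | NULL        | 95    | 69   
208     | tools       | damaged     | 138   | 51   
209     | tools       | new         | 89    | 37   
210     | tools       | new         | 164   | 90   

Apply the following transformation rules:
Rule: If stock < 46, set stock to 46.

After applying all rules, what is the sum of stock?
655

Step 1: 4 records have stock < 46
Step 2: These records originally summed to 154
Step 3: After setting to minimum: 4 × 46 = 184
Step 4: Unaffected records sum: 471
Step 5: Final sum = 184 + 471 = 655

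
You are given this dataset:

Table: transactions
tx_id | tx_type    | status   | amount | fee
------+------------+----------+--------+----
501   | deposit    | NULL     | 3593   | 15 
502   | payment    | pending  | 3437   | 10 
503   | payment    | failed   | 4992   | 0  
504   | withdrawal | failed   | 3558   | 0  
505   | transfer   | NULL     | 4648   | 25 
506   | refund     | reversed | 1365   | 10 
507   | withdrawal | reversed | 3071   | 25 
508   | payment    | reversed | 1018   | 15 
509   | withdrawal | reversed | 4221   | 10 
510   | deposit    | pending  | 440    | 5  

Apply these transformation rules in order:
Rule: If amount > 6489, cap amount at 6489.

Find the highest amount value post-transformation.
4992

Step 1: Original maximum amount = 4992
Step 2: Check cap of 6489 against maximum
Step 3: No records exceed the cap (max 4992 <= cap 6489), so no capping applies
Step 4: Maximum after transformation = 4992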